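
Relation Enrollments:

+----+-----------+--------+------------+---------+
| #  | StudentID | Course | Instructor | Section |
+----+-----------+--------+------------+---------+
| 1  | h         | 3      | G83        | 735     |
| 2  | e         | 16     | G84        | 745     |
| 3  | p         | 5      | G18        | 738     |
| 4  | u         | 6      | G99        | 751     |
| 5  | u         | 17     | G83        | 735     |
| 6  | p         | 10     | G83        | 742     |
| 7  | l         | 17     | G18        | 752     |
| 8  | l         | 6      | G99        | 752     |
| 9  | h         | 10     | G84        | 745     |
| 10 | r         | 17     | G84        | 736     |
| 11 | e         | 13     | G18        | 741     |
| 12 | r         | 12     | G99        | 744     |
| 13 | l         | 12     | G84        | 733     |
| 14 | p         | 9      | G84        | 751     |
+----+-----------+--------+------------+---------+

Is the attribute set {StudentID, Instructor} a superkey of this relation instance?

All 14 rows have distinct {StudentID, Instructor} values, so {StudentID, Instructor} → (all attributes) holds and {StudentID, Instructor} is a superkey.

Yes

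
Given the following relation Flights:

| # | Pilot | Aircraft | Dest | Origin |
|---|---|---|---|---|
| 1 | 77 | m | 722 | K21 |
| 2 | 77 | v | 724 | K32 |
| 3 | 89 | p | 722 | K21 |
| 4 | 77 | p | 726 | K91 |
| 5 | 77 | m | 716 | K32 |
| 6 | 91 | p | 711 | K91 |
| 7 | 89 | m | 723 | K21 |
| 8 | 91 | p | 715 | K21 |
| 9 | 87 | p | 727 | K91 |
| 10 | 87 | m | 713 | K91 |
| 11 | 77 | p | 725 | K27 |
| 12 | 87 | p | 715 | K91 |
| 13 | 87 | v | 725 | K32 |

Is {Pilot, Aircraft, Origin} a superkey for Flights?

Rows 9 and 12 have the same {Pilot, Aircraft, Origin} value (Pilot=87, Aircraft=p, Origin=K91) but are distinct tuples, so {Pilot, Aircraft, Origin} does not determine every attribute — not a superkey.

No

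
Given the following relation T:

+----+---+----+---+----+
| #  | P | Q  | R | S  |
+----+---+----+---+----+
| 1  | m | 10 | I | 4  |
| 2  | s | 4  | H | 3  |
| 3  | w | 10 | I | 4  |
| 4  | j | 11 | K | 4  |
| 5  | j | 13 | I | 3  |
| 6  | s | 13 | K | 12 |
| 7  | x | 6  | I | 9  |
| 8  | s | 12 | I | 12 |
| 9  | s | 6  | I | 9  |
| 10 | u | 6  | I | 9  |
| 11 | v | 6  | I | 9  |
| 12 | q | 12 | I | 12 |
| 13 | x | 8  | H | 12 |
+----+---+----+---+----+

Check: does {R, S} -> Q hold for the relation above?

Yes

(R=I, S=4): rows 1, 3 → Q = 10, 10 ✓
(R=H, S=3): row 2 → Q = 4 ✓
(R=K, S=4): row 4 → Q = 11 ✓
(R=I, S=3): row 5 → Q = 13 ✓
(R=K, S=12): row 6 → Q = 13 ✓
(R=I, S=9): rows 7, 9, 10, 11 → Q = 6, 6, 6, 6 ✓
(R=I, S=12): rows 8, 12 → Q = 12, 12 ✓
(R=H, S=12): row 13 → Q = 8 ✓
Every {R, S} value is associated with a single Q value, so {R, S} -> Q holds.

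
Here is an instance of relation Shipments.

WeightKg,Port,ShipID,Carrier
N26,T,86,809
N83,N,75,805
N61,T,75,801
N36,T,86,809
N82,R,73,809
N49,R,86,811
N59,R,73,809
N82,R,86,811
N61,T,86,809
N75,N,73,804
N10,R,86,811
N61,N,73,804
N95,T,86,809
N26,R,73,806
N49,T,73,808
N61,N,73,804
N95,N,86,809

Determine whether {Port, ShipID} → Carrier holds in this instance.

(Port=T, ShipID=86): 4 rows → Carrier = 809, 809, 809, 809 ✓
(Port=N, ShipID=75): 1 row → Carrier = 805 ✓
(Port=T, ShipID=75): 1 row → Carrier = 801 ✓
(Port=R, ShipID=73): 3 rows → Carrier takes values {809, 806} — violation
(Port=R, ShipID=86): 3 rows → Carrier = 811, 811, 811 ✓
(Port=N, ShipID=73): 3 rows → Carrier = 804, 804, 804 ✓
(Port=T, ShipID=73): 1 row → Carrier = 808 ✓
(Port=N, ShipID=86): 1 row → Carrier = 809 ✓
Two rows agree on {Port, ShipID} but differ on Carrier, so {Port, ShipID} → Carrier does not hold.

No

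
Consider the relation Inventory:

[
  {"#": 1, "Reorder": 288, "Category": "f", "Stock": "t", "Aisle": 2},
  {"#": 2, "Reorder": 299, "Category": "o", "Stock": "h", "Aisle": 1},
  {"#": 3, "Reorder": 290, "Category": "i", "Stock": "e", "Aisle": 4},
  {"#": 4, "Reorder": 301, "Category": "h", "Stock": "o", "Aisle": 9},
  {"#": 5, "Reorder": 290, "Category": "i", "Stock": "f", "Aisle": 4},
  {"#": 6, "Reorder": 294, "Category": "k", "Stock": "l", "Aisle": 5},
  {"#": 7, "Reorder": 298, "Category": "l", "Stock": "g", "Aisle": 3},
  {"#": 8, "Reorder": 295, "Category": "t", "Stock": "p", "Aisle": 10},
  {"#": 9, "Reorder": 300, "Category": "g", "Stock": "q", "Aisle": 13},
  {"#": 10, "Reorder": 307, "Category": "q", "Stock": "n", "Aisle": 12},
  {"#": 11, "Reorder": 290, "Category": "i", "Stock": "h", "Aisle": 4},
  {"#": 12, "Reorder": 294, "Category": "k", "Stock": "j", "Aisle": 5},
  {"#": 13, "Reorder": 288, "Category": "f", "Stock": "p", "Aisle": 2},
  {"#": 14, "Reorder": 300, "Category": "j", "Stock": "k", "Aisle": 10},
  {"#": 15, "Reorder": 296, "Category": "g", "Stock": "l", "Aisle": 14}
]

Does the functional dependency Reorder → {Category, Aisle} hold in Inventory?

Reorder=288: rows 1, 13 → {Category,Aisle} = (f, 2), (f, 2) ✓
Reorder=299: row 2 → {Category,Aisle} = (o, 1) ✓
Reorder=290: rows 3, 5, 11 → {Category,Aisle} = (i, 4), (i, 4), (i, 4) ✓
Reorder=301: row 4 → {Category,Aisle} = (h, 9) ✓
Reorder=294: rows 6, 12 → {Category,Aisle} = (k, 5), (k, 5) ✓
Reorder=298: row 7 → {Category,Aisle} = (l, 3) ✓
Reorder=295: row 8 → {Category,Aisle} = (t, 10) ✓
Reorder=300: rows 9, 14 → {Category,Aisle} takes values {(g, 13), (j, 10)} — violation
Reorder=307: row 10 → {Category,Aisle} = (q, 12) ✓
Reorder=296: row 15 → {Category,Aisle} = (g, 14) ✓
Two rows agree on Reorder but differ on {Category, Aisle}, so Reorder → {Category, Aisle} does not hold.

No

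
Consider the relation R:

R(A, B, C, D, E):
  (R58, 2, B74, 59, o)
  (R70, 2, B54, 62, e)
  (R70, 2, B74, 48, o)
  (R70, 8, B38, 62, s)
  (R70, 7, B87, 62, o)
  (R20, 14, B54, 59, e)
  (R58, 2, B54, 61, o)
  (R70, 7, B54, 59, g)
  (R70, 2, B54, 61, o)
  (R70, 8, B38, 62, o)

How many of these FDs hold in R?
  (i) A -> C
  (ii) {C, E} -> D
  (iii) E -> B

(i) A -> C: A=R58: 2 rows → C takes values {B74, B54} — violation; A=R70: 7 rows → C takes values {B54, B74, B38, B87} — violation — fails.
(ii) {C, E} -> D: (C=B74, E=o): 2 rows → D takes values {59, 48} — violation; (C=B54, E=e): 2 rows → D takes values {62, 59} — violation — fails.
(iii) E -> B: E=o: 6 rows → B takes values {2, 7, 8} — violation; E=e: 2 rows → B takes values {2, 14} — violation — fails.
None of the 3 dependencies hold.

0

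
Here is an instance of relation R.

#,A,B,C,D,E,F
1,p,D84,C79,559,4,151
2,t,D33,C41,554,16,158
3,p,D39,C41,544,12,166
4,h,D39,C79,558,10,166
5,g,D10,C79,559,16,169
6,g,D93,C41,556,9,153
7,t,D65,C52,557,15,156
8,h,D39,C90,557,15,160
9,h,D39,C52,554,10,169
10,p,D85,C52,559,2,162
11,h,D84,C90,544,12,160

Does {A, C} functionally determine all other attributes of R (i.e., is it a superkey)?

No

Rows 8 and 11 have the same {A, C} value (A=h, C=C90) but are distinct tuples, so {A, C} does not determine every attribute — not a superkey.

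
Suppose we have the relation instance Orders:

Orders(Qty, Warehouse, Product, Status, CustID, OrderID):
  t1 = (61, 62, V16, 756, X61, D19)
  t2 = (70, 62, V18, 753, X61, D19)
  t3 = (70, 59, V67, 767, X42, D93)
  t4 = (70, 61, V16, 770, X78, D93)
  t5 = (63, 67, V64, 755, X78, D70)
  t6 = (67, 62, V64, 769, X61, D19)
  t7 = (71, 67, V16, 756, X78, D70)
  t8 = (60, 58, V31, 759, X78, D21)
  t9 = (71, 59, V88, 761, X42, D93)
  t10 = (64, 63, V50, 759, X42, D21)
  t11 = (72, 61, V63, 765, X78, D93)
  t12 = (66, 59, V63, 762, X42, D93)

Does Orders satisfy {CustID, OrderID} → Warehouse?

(CustID=X61, OrderID=D19): rows 1, 2, 6 → Warehouse = 62, 62, 62 ✓
(CustID=X42, OrderID=D93): rows 3, 9, 12 → Warehouse = 59, 59, 59 ✓
(CustID=X78, OrderID=D93): rows 4, 11 → Warehouse = 61, 61 ✓
(CustID=X78, OrderID=D70): rows 5, 7 → Warehouse = 67, 67 ✓
(CustID=X78, OrderID=D21): row 8 → Warehouse = 58 ✓
(CustID=X42, OrderID=D21): row 10 → Warehouse = 63 ✓
Every {CustID, OrderID} value is associated with a single Warehouse value, so {CustID, OrderID} → Warehouse holds.

Yes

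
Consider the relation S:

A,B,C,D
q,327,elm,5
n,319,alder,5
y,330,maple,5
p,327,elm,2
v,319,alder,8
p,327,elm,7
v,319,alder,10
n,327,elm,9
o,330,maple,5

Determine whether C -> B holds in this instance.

C=elm: 4 rows → B = 327, 327, 327, 327 ✓
C=alder: 3 rows → B = 319, 319, 319 ✓
C=maple: 2 rows → B = 330, 330 ✓
Every C value is associated with a single B value, so C -> B holds.

Yes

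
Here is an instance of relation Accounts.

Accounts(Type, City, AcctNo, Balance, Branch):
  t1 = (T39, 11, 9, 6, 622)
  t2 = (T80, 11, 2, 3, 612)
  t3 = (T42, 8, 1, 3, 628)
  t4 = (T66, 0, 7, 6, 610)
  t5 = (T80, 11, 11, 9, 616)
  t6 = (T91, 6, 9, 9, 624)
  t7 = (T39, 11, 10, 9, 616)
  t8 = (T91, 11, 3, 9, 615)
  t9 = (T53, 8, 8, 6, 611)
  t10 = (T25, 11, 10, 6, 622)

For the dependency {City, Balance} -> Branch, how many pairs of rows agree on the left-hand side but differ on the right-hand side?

(City=11, Balance=6): all 2 rows agree on Branch — 0 pairs.
(City=11, Balance=9): violating pairs (5,8), (7,8) — 2 pairs.

2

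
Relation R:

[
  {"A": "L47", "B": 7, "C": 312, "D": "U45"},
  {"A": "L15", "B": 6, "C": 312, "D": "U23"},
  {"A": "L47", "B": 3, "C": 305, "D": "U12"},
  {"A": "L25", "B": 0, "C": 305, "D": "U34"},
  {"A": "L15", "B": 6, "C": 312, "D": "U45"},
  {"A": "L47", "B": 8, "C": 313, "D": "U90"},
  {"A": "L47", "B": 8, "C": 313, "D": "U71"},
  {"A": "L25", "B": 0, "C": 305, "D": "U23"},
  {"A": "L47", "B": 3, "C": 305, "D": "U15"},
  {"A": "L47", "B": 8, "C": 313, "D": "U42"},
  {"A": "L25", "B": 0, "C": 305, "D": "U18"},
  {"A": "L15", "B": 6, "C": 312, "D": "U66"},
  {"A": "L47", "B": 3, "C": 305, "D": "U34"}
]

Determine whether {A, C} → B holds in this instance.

(A=L47, C=312): 1 row → B = 7 ✓
(A=L15, C=312): 3 rows → B = 6, 6, 6 ✓
(A=L47, C=305): 3 rows → B = 3, 3, 3 ✓
(A=L25, C=305): 3 rows → B = 0, 0, 0 ✓
(A=L47, C=313): 3 rows → B = 8, 8, 8 ✓
Every {A, C} value is associated with a single B value, so {A, C} → B holds.

Yes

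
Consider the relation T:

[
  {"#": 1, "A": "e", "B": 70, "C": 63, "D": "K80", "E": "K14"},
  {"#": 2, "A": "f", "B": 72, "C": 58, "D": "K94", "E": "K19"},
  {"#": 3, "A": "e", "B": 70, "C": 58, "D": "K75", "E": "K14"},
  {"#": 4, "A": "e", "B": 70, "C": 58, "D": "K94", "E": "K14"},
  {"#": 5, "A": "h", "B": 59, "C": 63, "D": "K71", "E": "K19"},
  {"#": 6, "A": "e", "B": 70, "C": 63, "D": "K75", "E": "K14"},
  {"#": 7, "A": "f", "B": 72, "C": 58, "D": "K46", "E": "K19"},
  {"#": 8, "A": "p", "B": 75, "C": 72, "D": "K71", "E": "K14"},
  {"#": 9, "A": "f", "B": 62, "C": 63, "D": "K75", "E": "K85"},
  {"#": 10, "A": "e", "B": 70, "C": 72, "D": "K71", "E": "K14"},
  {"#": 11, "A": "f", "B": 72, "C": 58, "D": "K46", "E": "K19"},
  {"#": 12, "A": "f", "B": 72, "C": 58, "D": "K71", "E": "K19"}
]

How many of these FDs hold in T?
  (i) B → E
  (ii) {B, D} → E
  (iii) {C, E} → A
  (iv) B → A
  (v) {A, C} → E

(i) B → E: every LHS value maps to a single RHS value — holds.
(ii) {B, D} → E: every LHS value maps to a single RHS value — holds.
(iii) {C, E} → A: (C=72, E=K14): rows 8, 10 → A takes values {p, e} — violation — fails.
(iv) B → A: every LHS value maps to a single RHS value — holds.
(v) {A, C} → E: every LHS value maps to a single RHS value — holds.
4 of the 5 dependencies hold.

4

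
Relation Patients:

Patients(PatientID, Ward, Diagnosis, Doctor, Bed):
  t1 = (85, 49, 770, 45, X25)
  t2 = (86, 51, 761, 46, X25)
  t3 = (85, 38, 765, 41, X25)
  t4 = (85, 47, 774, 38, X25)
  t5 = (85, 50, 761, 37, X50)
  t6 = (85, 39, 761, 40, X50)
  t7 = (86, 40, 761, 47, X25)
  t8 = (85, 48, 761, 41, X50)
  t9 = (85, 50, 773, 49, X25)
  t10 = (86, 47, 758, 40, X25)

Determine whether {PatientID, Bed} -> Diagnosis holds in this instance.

No

(PatientID=85, Bed=X25): rows 1, 3, 4, 9 → Diagnosis takes values {770, 765, 774, 773} — violation
(PatientID=86, Bed=X25): rows 2, 7, 10 → Diagnosis takes values {761, 758} — violation
(PatientID=85, Bed=X50): rows 5, 6, 8 → Diagnosis = 761, 761, 761 ✓
Two rows agree on {PatientID, Bed} but differ on Diagnosis, so {PatientID, Bed} -> Diagnosis does not hold.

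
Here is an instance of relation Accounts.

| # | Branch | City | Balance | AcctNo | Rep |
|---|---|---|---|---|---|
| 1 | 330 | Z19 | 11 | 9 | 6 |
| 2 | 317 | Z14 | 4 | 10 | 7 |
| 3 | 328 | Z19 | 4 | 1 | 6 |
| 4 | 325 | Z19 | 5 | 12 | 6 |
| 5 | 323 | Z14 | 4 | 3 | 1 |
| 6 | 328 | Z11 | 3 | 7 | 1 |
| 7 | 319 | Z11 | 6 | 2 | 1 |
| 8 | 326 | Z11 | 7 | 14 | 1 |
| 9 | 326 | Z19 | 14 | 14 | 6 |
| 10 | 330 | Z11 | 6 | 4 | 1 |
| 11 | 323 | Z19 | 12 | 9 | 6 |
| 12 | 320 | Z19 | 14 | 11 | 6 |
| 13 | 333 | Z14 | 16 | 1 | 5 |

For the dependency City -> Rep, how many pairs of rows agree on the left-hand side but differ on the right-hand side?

3

City=Z19: all 6 rows agree on Rep — 0 pairs.
City=Z14: violating pairs (2,5), (2,13), (5,13) — 3 pairs.
City=Z11: all 4 rows agree on Rep — 0 pairs.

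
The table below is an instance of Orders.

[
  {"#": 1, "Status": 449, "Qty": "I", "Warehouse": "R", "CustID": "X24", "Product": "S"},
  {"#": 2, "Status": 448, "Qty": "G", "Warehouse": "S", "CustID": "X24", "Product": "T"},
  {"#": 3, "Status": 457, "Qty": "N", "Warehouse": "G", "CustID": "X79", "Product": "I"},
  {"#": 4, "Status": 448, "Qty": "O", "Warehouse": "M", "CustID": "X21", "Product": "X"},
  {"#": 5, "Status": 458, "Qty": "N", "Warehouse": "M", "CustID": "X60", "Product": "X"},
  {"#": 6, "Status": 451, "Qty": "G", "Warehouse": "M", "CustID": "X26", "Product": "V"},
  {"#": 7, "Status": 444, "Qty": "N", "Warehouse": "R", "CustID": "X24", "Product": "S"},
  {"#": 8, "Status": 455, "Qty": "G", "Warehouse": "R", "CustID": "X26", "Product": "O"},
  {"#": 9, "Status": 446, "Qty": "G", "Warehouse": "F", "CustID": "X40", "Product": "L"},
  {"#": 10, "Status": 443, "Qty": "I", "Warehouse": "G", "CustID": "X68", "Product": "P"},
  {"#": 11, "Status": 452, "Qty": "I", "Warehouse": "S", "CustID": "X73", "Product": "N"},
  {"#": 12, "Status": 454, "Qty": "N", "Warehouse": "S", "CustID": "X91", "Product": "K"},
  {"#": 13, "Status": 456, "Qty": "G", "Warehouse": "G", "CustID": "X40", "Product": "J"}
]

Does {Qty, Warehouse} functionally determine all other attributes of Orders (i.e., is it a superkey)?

Yes

All 13 rows have distinct {Qty, Warehouse} values, so {Qty, Warehouse} → (all attributes) holds and {Qty, Warehouse} is a superkey.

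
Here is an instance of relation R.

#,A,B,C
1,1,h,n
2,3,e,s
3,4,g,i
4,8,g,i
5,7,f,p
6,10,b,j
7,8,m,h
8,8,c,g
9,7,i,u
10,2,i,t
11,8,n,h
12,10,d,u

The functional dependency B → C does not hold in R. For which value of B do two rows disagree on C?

i

B=h: row 1 → C = n ✓
B=e: row 2 → C = s ✓
B=g: rows 3, 4 → C = i, i ✓
B=f: row 5 → C = p ✓
B=b: row 6 → C = j ✓
B=m: row 7 → C = h ✓
B=c: row 8 → C = g ✓
B=i: rows 9, 10 → C takes values {u, t} — violation
B=n: row 11 → C = h ✓
B=d: row 12 → C = u ✓
The only B value with inconsistent C is B=i.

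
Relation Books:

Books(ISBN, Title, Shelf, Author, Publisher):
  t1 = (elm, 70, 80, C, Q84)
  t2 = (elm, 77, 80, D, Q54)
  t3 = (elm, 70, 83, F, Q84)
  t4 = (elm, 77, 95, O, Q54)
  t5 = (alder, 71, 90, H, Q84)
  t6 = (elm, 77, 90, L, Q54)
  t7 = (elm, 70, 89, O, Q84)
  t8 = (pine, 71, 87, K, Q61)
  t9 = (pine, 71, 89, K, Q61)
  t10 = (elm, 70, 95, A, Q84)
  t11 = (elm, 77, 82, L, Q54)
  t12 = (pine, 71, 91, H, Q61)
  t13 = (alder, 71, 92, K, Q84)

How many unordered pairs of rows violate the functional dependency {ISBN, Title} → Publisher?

(ISBN=elm, Title=70): all 4 rows agree on Publisher — 0 pairs.
(ISBN=elm, Title=77): all 4 rows agree on Publisher — 0 pairs.
(ISBN=alder, Title=71): all 2 rows agree on Publisher — 0 pairs.
(ISBN=pine, Title=71): all 3 rows agree on Publisher — 0 pairs.

0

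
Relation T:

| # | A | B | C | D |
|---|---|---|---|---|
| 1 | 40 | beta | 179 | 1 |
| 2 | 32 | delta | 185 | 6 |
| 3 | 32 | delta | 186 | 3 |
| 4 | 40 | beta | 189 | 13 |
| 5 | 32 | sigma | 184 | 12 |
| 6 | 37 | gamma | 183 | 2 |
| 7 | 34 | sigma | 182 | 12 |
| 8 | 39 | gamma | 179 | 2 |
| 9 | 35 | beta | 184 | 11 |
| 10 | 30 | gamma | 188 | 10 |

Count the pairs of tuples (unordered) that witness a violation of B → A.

6

B=beta: violating pairs (1,9), (4,9) — 2 pairs.
B=delta: all 2 rows agree on A — 0 pairs.
B=sigma: violating pairs (5,7) — 1 pair.
B=gamma: violating pairs (6,8), (6,10), (8,10) — 3 pairs.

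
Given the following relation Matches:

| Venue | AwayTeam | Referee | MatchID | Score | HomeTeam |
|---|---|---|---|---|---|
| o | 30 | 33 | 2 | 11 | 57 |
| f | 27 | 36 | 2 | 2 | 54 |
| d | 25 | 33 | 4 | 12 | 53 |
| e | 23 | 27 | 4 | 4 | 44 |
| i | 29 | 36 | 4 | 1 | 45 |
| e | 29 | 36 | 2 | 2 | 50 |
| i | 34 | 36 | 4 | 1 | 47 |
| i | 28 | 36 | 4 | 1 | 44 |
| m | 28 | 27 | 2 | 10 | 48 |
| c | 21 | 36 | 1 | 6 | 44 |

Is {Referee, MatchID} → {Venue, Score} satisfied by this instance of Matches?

No

(Referee=33, MatchID=2): 1 row → {Venue,Score} = (o, 11) ✓
(Referee=36, MatchID=2): 2 rows → {Venue,Score} takes values {(f, 2), (e, 2)} — violation
(Referee=33, MatchID=4): 1 row → {Venue,Score} = (d, 12) ✓
(Referee=27, MatchID=4): 1 row → {Venue,Score} = (e, 4) ✓
(Referee=36, MatchID=4): 3 rows → {Venue,Score} = (i, 1), (i, 1), (i, 1) ✓
(Referee=27, MatchID=2): 1 row → {Venue,Score} = (m, 10) ✓
(Referee=36, MatchID=1): 1 row → {Venue,Score} = (c, 6) ✓
Two rows agree on {Referee, MatchID} but differ on {Venue, Score}, so {Referee, MatchID} → {Venue, Score} does not hold.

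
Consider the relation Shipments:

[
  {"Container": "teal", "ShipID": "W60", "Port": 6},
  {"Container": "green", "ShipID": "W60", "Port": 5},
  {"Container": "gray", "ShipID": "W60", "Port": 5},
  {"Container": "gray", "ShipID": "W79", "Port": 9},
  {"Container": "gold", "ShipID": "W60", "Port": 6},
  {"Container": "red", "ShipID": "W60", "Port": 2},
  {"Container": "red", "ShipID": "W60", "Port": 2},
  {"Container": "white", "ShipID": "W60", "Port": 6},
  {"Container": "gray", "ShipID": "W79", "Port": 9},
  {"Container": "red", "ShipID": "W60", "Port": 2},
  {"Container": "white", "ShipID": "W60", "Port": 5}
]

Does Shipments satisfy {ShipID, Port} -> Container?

No

(ShipID=W60, Port=6): 3 rows → Container takes values {teal, gold, white} — violation
(ShipID=W60, Port=5): 3 rows → Container takes values {green, gray, white} — violation
(ShipID=W79, Port=9): 2 rows → Container = gray, gray ✓
(ShipID=W60, Port=2): 3 rows → Container = red, red, red ✓
Two rows agree on {ShipID, Port} but differ on Container, so {ShipID, Port} -> Container does not hold.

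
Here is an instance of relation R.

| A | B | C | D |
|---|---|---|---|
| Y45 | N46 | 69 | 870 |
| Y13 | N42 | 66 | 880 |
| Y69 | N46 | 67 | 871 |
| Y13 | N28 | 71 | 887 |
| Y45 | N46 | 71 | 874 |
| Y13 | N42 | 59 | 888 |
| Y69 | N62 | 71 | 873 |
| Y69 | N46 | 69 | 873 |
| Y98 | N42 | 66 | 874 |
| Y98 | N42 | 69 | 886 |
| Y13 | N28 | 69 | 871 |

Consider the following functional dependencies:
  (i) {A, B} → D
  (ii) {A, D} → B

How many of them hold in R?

0

(i) {A, B} → D: (A=Y45, B=N46): 2 rows → D takes values {870, 874} — violation; (A=Y13, B=N42): 2 rows → D takes values {880, 888} — violation; (A=Y69, B=N46): 2 rows → D takes values {871, 873} — violation; (A=Y13, B=N28): 2 rows → D takes values {887, 871} — violation; (A=Y98, B=N42): 2 rows → D takes values {874, 886} — violation — fails.
(ii) {A, D} → B: (A=Y69, D=873): 2 rows → B takes values {N62, N46} — violation — fails.
None of the 2 dependencies hold.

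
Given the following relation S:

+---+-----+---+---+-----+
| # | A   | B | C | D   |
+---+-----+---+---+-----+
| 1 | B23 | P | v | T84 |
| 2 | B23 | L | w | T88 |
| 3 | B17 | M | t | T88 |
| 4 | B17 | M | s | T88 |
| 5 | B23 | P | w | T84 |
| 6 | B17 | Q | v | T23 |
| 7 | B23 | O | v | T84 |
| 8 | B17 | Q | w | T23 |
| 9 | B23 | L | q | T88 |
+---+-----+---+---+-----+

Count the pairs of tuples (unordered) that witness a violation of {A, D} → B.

2

(A=B23, D=T84): violating pairs (1,7), (5,7) — 2 pairs.
(A=B23, D=T88): all 2 rows agree on B — 0 pairs.
(A=B17, D=T88): all 2 rows agree on B — 0 pairs.
(A=B17, D=T23): all 2 rows agree on B — 0 pairs.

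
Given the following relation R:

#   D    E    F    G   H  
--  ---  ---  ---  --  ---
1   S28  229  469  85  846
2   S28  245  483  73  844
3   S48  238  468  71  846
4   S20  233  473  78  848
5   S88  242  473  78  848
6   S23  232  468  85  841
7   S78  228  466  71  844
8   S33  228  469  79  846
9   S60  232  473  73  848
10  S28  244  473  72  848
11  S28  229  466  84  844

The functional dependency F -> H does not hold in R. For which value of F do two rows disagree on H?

468

F=469: rows 1, 8 → H = 846, 846 ✓
F=483: row 2 → H = 844 ✓
F=468: rows 3, 6 → H takes values {846, 841} — violation
F=473: rows 4, 5, 9, 10 → H = 848, 848, 848, 848 ✓
F=466: rows 7, 11 → H = 844, 844 ✓
The only F value with inconsistent H is F=468.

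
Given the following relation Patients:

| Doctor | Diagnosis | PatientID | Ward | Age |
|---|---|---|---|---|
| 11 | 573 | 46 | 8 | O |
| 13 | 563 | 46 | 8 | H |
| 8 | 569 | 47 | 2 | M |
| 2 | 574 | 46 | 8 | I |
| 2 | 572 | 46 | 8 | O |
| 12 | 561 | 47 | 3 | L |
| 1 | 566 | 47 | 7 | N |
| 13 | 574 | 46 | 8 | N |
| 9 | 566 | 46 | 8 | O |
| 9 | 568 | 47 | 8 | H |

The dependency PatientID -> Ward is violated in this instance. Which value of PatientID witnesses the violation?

47

PatientID=46: 6 rows → Ward = 8, 8, 8, 8, 8, 8 ✓
PatientID=47: 4 rows → Ward takes values {2, 3, 7, 8} — violation
The only PatientID value with inconsistent Ward is PatientID=47.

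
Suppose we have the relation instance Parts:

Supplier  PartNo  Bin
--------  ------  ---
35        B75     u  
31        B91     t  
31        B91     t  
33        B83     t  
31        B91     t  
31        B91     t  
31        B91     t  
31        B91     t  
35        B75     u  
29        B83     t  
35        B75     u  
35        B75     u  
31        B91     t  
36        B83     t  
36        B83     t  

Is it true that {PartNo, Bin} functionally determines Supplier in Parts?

(PartNo=B75, Bin=u): 4 rows → Supplier = 35, 35, 35, 35 ✓
(PartNo=B91, Bin=t): 7 rows → Supplier = 31, 31, 31, 31, 31, 31, 31 ✓
(PartNo=B83, Bin=t): 4 rows → Supplier takes values {33, 29, 36} — violation
Two rows agree on {PartNo, Bin} but differ on Supplier, so {PartNo, Bin} -> Supplier does not hold.

No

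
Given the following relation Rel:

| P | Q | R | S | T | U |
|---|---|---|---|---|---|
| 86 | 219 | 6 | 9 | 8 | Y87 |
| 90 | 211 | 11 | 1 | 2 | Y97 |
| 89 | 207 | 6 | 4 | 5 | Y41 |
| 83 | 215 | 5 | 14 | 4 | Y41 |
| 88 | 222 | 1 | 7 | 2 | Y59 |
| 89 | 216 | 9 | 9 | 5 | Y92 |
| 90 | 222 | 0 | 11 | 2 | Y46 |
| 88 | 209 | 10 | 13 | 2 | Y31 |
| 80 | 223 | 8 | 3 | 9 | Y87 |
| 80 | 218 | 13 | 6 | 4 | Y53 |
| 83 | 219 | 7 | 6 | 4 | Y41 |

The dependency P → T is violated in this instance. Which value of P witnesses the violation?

80

P=86: 1 row → T = 8 ✓
P=90: 2 rows → T = 2, 2 ✓
P=89: 2 rows → T = 5, 5 ✓
P=83: 2 rows → T = 4, 4 ✓
P=88: 2 rows → T = 2, 2 ✓
P=80: 2 rows → T takes values {9, 4} — violation
The only P value with inconsistent T is P=80.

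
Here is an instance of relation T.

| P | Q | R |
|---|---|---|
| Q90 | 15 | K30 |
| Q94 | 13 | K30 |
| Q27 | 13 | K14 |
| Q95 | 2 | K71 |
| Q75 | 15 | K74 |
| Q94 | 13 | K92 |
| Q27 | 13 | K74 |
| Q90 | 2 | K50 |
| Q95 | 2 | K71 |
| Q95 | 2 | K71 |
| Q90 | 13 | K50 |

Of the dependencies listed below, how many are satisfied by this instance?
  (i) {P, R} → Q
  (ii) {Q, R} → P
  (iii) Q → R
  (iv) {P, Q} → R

1

(i) {P, R} → Q: (P=Q90, R=K50): 2 rows → Q takes values {2, 13} — violation — fails.
(ii) {Q, R} → P: every LHS value maps to a single RHS value — holds.
(iii) Q → R: Q=15: 2 rows → R takes values {K30, K74} — violation; Q=13: 5 rows → R takes values {K30, K14, K92, K74, K50} — violation; Q=2: 4 rows → R takes values {K71, K50} — violation — fails.
(iv) {P, Q} → R: (P=Q94, Q=13): 2 rows → R takes values {K30, K92} — violation; (P=Q27, Q=13): 2 rows → R takes values {K14, K74} — violation — fails.
1 of the 4 dependencies holds.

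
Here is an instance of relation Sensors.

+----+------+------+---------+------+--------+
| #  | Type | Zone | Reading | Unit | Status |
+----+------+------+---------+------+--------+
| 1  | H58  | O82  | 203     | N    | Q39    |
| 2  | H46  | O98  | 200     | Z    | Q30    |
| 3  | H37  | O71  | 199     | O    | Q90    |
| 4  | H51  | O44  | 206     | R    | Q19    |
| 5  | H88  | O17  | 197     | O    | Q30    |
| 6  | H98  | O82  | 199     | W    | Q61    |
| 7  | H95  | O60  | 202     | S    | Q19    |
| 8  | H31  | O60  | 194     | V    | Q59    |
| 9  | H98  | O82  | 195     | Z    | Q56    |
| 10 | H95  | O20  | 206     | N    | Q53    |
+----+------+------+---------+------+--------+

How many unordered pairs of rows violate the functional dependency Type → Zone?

1

Type=H98: all 2 rows agree on Zone — 0 pairs.
Type=H95: violating pairs (7,10) — 1 pair.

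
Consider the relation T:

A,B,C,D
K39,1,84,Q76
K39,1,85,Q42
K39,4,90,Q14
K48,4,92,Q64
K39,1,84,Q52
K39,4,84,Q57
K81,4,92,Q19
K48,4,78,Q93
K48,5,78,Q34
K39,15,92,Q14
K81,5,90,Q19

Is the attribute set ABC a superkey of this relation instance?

No

Two distinct rows share (A=K39, B=1, C=84), so ABC does not determine every attribute — not a superkey.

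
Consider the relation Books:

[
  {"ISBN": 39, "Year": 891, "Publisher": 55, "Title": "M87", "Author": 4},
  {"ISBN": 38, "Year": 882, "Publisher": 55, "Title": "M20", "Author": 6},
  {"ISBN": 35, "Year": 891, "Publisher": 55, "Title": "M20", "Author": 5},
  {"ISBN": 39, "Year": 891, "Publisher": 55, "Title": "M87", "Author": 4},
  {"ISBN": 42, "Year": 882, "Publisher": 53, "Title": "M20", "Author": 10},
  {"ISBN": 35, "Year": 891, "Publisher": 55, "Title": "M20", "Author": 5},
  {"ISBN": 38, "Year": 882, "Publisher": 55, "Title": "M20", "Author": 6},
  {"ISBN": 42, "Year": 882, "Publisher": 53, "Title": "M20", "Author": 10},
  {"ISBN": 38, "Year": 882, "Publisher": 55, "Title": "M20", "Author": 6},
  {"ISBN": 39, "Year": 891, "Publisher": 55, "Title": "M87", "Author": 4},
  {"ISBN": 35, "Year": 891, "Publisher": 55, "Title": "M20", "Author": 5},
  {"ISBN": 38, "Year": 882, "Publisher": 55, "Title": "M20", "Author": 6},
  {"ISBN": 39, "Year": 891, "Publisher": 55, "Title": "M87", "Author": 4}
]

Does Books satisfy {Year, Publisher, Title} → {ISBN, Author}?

(Year=891, Publisher=55, Title=M87): 4 rows → {ISBN,Author} = (39, 4), (39, 4), (39, 4), (39, 4) ✓
(Year=882, Publisher=55, Title=M20): 4 rows → {ISBN,Author} = (38, 6), (38, 6), (38, 6), (38, 6) ✓
(Year=891, Publisher=55, Title=M20): 3 rows → {ISBN,Author} = (35, 5), (35, 5), (35, 5) ✓
(Year=882, Publisher=53, Title=M20): 2 rows → {ISBN,Author} = (42, 10), (42, 10) ✓
Every {Year, Publisher, Title} value is associated with a single {ISBN, Author} value, so {Year, Publisher, Title} → {ISBN, Author} holds.

Yes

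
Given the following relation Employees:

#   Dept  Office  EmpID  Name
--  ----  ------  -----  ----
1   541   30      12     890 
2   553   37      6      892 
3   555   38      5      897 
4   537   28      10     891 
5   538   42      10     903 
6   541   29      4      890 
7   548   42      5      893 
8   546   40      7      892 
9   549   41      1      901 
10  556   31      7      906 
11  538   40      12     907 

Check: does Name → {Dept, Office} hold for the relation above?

Name=890: rows 1, 6 → {Dept,Office} takes values {(541, 30), (541, 29)} — violation
Name=892: rows 2, 8 → {Dept,Office} takes values {(553, 37), (546, 40)} — violation
Name=897: row 3 → {Dept,Office} = (555, 38) ✓
Name=891: row 4 → {Dept,Office} = (537, 28) ✓
Name=903: row 5 → {Dept,Office} = (538, 42) ✓
Name=893: row 7 → {Dept,Office} = (548, 42) ✓
Name=901: row 9 → {Dept,Office} = (549, 41) ✓
Name=906: row 10 → {Dept,Office} = (556, 31) ✓
Name=907: row 11 → {Dept,Office} = (538, 40) ✓
Two rows agree on Name but differ on {Dept, Office}, so Name → {Dept, Office} does not hold.

No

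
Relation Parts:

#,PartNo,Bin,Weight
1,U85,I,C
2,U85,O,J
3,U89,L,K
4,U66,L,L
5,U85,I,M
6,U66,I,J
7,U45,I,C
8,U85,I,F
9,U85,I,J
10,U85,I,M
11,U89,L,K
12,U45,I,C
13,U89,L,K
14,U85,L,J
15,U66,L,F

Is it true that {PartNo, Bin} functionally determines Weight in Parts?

(PartNo=U85, Bin=I): rows 1, 5, 8, 9, 10 → Weight takes values {C, M, F, J} — violation
(PartNo=U85, Bin=O): row 2 → Weight = J ✓
(PartNo=U89, Bin=L): rows 3, 11, 13 → Weight = K, K, K ✓
(PartNo=U66, Bin=L): rows 4, 15 → Weight takes values {L, F} — violation
(PartNo=U66, Bin=I): row 6 → Weight = J ✓
(PartNo=U45, Bin=I): rows 7, 12 → Weight = C, C ✓
(PartNo=U85, Bin=L): row 14 → Weight = J ✓
Two rows agree on {PartNo, Bin} but differ on Weight, so {PartNo, Bin} -> Weight does not hold.

No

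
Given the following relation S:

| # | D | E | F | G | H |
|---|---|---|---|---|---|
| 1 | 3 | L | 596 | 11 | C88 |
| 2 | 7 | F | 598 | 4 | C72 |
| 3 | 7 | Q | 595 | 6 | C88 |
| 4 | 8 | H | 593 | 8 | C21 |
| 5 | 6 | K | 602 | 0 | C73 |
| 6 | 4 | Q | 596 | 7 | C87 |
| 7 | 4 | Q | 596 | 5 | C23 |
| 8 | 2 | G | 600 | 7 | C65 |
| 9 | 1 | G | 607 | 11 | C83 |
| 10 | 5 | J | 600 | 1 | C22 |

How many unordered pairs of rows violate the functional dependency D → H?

D=7: violating pairs (2,3) — 1 pair.
D=4: violating pairs (6,7) — 1 pair.

2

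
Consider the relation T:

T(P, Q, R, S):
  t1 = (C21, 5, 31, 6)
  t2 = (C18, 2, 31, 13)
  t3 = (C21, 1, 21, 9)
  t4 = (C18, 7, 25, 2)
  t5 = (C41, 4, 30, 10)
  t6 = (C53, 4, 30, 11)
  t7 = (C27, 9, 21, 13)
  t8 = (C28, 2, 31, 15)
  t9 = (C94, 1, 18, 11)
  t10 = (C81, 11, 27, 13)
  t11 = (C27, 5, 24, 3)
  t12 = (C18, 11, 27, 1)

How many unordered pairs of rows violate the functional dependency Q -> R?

Q=5: violating pairs (1,11) — 1 pair.
Q=2: all 2 rows agree on R — 0 pairs.
Q=1: violating pairs (3,9) — 1 pair.
Q=4: all 2 rows agree on R — 0 pairs.
Q=11: all 2 rows agree on R — 0 pairs.

2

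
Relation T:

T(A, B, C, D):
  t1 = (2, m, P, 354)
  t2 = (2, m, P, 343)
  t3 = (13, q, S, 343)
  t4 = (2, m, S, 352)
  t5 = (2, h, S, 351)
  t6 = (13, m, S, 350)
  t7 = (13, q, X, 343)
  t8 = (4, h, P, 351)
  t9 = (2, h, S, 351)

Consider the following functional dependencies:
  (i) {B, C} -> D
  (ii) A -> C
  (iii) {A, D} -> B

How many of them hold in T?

1

(i) {B, C} -> D: (B=m, C=P): rows 1, 2 → D takes values {354, 343} — violation; (B=m, C=S): rows 4, 6 → D takes values {352, 350} — violation — fails.
(ii) A -> C: A=2: rows 1, 2, 4, 5, 9 → C takes values {P, S} — violation; A=13: rows 3, 6, 7 → C takes values {S, X} — violation — fails.
(iii) {A, D} -> B: every LHS value maps to a single RHS value — holds.
1 of the 3 dependencies holds.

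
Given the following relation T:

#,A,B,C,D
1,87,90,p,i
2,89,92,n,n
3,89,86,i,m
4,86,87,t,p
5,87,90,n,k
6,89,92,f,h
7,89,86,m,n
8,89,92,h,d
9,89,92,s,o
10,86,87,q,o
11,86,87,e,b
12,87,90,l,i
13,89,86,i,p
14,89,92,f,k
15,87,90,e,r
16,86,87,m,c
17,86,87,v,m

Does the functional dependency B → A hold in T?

Yes

B=90: rows 1, 5, 12, 15 → A = 87, 87, 87, 87 ✓
B=92: rows 2, 6, 8, 9, 14 → A = 89, 89, 89, 89, 89 ✓
B=86: rows 3, 7, 13 → A = 89, 89, 89 ✓
B=87: rows 4, 10, 11, 16, 17 → A = 86, 86, 86, 86, 86 ✓
Every B value is associated with a single A value, so B → A holds.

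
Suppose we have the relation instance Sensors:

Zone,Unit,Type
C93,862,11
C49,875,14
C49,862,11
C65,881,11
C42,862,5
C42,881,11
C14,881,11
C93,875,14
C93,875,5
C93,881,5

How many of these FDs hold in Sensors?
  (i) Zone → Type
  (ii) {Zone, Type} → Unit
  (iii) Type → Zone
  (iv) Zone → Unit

0

(i) Zone → Type: Zone=C93: 4 rows → Type takes values {11, 14, 5} — violation; Zone=C49: 2 rows → Type takes values {14, 11} — violation; Zone=C42: 2 rows → Type takes values {5, 11} — violation — fails.
(ii) {Zone, Type} → Unit: (Zone=C93, Type=5): 2 rows → Unit takes values {875, 881} — violation — fails.
(iii) Type → Zone: Type=11: 5 rows → Zone takes values {C93, C49, C65, C42, C14} — violation; Type=14: 2 rows → Zone takes values {C49, C93} — violation; Type=5: 3 rows → Zone takes values {C42, C93} — violation — fails.
(iv) Zone → Unit: Zone=C93: 4 rows → Unit takes values {862, 875, 881} — violation; Zone=C49: 2 rows → Unit takes values {875, 862} — violation; Zone=C42: 2 rows → Unit takes values {862, 881} — violation — fails.
None of the 4 dependencies hold.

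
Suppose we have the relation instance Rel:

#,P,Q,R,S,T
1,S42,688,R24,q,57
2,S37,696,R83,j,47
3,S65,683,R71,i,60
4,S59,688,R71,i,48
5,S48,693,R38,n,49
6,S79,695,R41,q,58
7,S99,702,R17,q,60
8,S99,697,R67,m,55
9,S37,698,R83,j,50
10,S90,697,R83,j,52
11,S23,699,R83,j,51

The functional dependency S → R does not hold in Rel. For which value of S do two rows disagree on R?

S=q: rows 1, 6, 7 → R takes values {R24, R41, R17} — violation
S=j: rows 2, 9, 10, 11 → R = R83, R83, R83, R83 ✓
S=i: rows 3, 4 → R = R71, R71 ✓
S=n: row 5 → R = R38 ✓
S=m: row 8 → R = R67 ✓
The only S value with inconsistent R is S=q.

q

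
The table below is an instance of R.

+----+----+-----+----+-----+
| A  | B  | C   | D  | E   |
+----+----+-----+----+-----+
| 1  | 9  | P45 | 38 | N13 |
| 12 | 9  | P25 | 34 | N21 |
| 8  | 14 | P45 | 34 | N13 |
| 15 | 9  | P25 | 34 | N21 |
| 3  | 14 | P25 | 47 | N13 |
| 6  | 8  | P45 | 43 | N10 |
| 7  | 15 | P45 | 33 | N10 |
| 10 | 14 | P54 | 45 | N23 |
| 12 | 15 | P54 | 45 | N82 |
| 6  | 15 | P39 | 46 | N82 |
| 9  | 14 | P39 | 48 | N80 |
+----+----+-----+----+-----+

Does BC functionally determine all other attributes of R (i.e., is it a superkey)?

Two distinct rows share (B=9, C=P25), so BC does not determine every attribute — not a superkey.

No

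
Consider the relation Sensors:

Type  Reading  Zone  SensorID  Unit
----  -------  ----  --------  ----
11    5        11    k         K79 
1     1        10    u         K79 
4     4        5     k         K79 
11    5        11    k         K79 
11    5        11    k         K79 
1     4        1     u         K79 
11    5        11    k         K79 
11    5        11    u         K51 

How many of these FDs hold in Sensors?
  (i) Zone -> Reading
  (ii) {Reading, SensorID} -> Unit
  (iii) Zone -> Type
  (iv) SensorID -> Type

(i) Zone -> Reading: every LHS value maps to a single RHS value — holds.
(ii) {Reading, SensorID} -> Unit: every LHS value maps to a single RHS value — holds.
(iii) Zone -> Type: every LHS value maps to a single RHS value — holds.
(iv) SensorID -> Type: SensorID=k: 5 rows → Type takes values {11, 4} — violation; SensorID=u: 3 rows → Type takes values {1, 11} — violation — fails.
3 of the 4 dependencies hold.

3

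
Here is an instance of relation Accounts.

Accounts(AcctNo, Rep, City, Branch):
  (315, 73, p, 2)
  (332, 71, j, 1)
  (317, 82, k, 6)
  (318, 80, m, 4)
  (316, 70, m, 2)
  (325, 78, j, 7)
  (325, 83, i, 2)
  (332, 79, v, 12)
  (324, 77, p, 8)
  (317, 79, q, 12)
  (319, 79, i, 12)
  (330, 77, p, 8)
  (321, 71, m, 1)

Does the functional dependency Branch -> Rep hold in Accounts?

No

Branch=2: 3 rows → Rep takes values {73, 70, 83} — violation
Branch=1: 2 rows → Rep = 71, 71 ✓
Branch=6: 1 row → Rep = 82 ✓
Branch=4: 1 row → Rep = 80 ✓
Branch=7: 1 row → Rep = 78 ✓
Branch=12: 3 rows → Rep = 79, 79, 79 ✓
Branch=8: 2 rows → Rep = 77, 77 ✓
Two rows agree on Branch but differ on Rep, so Branch -> Rep does not hold.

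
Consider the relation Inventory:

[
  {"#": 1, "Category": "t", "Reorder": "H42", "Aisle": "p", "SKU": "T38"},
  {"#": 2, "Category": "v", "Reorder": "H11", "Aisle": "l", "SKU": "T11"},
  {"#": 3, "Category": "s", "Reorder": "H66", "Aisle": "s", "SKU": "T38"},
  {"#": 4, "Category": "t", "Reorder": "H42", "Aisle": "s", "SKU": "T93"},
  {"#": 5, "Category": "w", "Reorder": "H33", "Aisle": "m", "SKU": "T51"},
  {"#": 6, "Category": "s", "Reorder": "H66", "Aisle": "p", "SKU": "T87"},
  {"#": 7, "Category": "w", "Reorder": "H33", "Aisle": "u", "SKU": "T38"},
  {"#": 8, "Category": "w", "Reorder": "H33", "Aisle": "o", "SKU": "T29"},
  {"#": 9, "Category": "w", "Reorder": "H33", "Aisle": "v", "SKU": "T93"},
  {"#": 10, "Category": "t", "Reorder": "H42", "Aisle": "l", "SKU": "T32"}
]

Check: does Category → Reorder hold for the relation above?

Category=t: rows 1, 4, 10 → Reorder = H42, H42, H42 ✓
Category=v: row 2 → Reorder = H11 ✓
Category=s: rows 3, 6 → Reorder = H66, H66 ✓
Category=w: rows 5, 7, 8, 9 → Reorder = H33, H33, H33, H33 ✓
Every Category value is associated with a single Reorder value, so Category → Reorder holds.

Yes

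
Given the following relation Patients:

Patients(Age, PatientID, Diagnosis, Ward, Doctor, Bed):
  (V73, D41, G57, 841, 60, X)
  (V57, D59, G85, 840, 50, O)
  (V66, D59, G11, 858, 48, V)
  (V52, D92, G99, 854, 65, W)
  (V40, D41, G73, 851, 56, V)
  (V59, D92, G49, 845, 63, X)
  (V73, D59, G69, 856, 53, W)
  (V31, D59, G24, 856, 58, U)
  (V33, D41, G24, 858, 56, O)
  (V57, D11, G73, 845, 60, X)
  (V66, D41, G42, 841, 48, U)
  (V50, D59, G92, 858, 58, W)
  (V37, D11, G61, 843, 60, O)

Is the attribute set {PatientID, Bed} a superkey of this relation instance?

No

Two distinct rows share (PatientID=D59, Bed=W), so {PatientID, Bed} does not determine every attribute — not a superkey.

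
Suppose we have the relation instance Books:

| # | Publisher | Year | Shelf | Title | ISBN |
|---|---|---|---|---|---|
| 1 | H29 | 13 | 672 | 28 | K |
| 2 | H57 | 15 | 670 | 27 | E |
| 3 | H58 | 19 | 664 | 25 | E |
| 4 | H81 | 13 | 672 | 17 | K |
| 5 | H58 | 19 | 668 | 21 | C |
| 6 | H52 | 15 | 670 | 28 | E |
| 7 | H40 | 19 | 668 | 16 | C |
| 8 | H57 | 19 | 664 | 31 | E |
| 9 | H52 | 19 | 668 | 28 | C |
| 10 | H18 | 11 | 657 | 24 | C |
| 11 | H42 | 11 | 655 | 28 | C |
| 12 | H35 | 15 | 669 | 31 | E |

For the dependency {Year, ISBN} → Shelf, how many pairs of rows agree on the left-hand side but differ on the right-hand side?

3

(Year=13, ISBN=K): all 2 rows agree on Shelf — 0 pairs.
(Year=15, ISBN=E): violating pairs (2,12), (6,12) — 2 pairs.
(Year=19, ISBN=E): all 2 rows agree on Shelf — 0 pairs.
(Year=19, ISBN=C): all 3 rows agree on Shelf — 0 pairs.
(Year=11, ISBN=C): violating pairs (10,11) — 1 pair.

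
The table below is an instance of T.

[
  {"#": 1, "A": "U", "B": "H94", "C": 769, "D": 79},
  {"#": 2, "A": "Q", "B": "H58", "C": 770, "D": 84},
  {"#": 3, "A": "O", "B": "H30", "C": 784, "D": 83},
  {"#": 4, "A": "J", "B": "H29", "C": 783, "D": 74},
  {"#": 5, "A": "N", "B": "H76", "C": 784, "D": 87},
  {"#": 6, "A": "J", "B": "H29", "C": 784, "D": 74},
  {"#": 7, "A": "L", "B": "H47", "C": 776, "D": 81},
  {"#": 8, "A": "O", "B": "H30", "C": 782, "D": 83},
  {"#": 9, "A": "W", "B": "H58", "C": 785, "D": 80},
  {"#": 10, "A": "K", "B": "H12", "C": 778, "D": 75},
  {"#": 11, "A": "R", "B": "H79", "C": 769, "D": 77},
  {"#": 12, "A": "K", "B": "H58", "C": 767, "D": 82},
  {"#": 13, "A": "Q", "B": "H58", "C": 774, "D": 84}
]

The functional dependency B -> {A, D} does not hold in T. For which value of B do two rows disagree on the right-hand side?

B=H94: row 1 → {A,D} = (U, 79) ✓
B=H58: rows 2, 9, 12, 13 → {A,D} takes values {(Q, 84), (W, 80), (K, 82)} — violation
B=H30: rows 3, 8 → {A,D} = (O, 83), (O, 83) ✓
B=H29: rows 4, 6 → {A,D} = (J, 74), (J, 74) ✓
B=H76: row 5 → {A,D} = (N, 87) ✓
B=H47: row 7 → {A,D} = (L, 81) ✓
B=H12: row 10 → {A,D} = (K, 75) ✓
B=H79: row 11 → {A,D} = (R, 77) ✓
The only B value with inconsistent RHS is B=H58.

H58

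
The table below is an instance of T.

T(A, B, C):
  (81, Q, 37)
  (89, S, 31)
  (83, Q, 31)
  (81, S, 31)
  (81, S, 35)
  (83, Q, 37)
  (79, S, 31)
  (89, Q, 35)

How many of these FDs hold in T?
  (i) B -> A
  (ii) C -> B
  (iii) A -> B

(i) B -> A: B=Q: 4 rows → A takes values {81, 83, 89} — violation; B=S: 4 rows → A takes values {89, 81, 79} — violation — fails.
(ii) C -> B: C=31: 4 rows → B takes values {S, Q} — violation; C=35: 2 rows → B takes values {S, Q} — violation — fails.
(iii) A -> B: A=81: 3 rows → B takes values {Q, S} — violation; A=89: 2 rows → B takes values {S, Q} — violation — fails.
None of the 3 dependencies hold.

0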